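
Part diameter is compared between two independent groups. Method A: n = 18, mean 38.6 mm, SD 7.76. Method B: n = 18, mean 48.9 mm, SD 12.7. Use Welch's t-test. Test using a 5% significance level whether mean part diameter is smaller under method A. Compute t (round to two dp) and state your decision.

Let group 1 = method A, group 2 = method B. H0: μ_1 = μ_2; H1: μ_1 < μ_2 (Welch's two-sample t-test, left-tailed).
t = (x̄_1 − x̄_2)/√(s_1²/n_1 + s_2²/n_2) = (38.6 − 48.9)/√(7.76²/18 + 12.7²/18) = -2.94
Welch–Satterthwaite df ≈ 28.14
p-value = P(T ≤ -2.94) ≈ 0.0033
Since p ≈ 0.0033 < α = 0.05, reject H0; the data support H1.

t = -2.94; reject H0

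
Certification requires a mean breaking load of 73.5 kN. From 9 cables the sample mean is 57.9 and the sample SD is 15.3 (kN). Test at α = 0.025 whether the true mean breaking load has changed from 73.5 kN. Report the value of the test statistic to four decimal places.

-3.0588

H0: μ = 73.5; H1: μ ≠ 73.5 (one-sample t-test, two-sided).
t = (x̄ − μ₀)/(s/√n) = (57.9 − 73.5)/(15.3/√9) = -3.0588
df = n − 1 = 8
Two-sided p-value ≈ 0.016
Since p ≈ 0.016 < α = 0.025, reject H0; the evidence is statistically significant.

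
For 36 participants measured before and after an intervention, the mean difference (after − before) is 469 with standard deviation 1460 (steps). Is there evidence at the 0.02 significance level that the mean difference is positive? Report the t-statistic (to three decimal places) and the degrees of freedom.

t = 1.927, df = 35

H0: μ_d = 0; H1: μ_d > 0 (paired t-test on the differences, right-tailed).
t = d̄/(s_d/√n) = 469/(1460/√36) = 1.927
df = n − 1 = 35
p-value = P(T ≥ 1.927) ≈ 0.031
Since p ≈ 0.031 > α = 0.02, fail to reject H0; the evidence is not statistically significant.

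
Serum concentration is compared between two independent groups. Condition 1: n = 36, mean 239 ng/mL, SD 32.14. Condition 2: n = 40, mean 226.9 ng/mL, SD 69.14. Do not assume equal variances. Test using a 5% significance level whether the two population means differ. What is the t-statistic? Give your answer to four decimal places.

Let group 1 = condition 1, group 2 = condition 2. H0: μ_1 = μ_2; H1: μ_1 ≠ μ_2 (Welch's two-sample t-test, two-sided).
t = (x̄_1 − x̄_2)/√(s_1²/n_1 + s_2²/n_2) = (239 − 226.9)/√(32.14²/36 + 69.14²/40) = 0.9939
Welch–Satterthwaite df ≈ 56.36
Two-sided p-value ≈ 0.325
Since p ≈ 0.325 > α = 0.05, fail to reject H0; the evidence is not statistically significant.

0.9939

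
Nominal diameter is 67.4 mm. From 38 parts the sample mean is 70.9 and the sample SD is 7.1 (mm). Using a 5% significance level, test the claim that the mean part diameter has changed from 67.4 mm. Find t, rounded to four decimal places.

3.0388

H0: μ = 67.4; H1: μ ≠ 67.4 (one-sample t-test, two-sided).
t = (x̄ − μ₀)/(s/√n) = (70.9 − 67.4)/(7.1/√38) = 3.0388
df = n − 1 = 37
Two-sided p-value ≈ 0.004
Since p ≈ 0.004 < α = 0.05, reject H0; the data support H1.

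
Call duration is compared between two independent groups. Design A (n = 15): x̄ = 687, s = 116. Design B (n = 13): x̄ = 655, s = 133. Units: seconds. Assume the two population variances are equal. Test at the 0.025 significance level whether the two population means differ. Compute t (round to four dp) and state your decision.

t = 0.6803; fail to reject H0

Let group 1 = design A, group 2 = design B. H0: μ_1 = μ_2; H1: μ_1 ≠ μ_2 (two-sample pooled-variance t-test, two-sided).
s_p² = [(15−1)·116² + (13−1)·133²]/(15+13−2) = 15409.7
t = (687 − 655)/√[15409.7·(1/15 + 1/13)] = 0.6803
df = n₁ + n₂ − 2 = 26
Two-sided p-value ≈ 0.502
Since p ≈ 0.502 > α = 0.025, fail to reject H0; the evidence is not statistically significant.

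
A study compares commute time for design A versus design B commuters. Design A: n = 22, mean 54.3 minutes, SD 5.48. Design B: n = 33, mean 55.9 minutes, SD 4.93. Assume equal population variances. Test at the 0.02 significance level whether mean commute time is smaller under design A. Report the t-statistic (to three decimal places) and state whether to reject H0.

Let group 1 = design A, group 2 = design B. H0: μ_1 = μ_2; H1: μ_1 < μ_2 (two-sample pooled-variance t-test, left-tailed).
s_p² = [(22−1)·5.48² + (33−1)·4.93²]/(22+33−2) = 26.5735
t = (54.3 − 55.9)/√[26.5735·(1/22 + 1/33)] = -1.128
df = n₁ + n₂ − 2 = 53
p-value = P(T ≤ -1.128) ≈ 0.1323
Since p ≈ 0.1323 > α = 0.02, fail to reject H0; the data do not provide sufficient evidence against H0.

t = -1.128; fail to reject H0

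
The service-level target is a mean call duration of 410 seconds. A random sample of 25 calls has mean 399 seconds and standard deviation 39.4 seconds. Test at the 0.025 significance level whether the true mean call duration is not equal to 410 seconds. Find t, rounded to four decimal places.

H0: μ = 410; H1: μ ≠ 410 (one-sample t-test, two-sided).
t = (x̄ − μ₀)/(s/√n) = (399 − 410)/(39.4/√25) = -1.3959
df = n − 1 = 24
Two-sided p-value ≈ 0.176
Since p ≈ 0.176 > α = 0.025, fail to reject H0; the data do not provide sufficient evidence against H0.

-1.3959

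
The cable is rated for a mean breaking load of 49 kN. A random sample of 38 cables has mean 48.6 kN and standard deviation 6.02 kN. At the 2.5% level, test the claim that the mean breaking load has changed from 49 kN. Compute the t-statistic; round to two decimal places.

-0.41

H0: μ = 49; H1: μ ≠ 49 (one-sample t-test, two-sided).
t = (x̄ − μ₀)/(s/√n) = (48.6 − 49)/(6.02/√38) = -0.41
df = n − 1 = 37
Two-sided p-value ≈ 0.6845
Since p ≈ 0.6845 > α = 0.025, fail to reject H0; the data do not provide sufficient evidence against H0.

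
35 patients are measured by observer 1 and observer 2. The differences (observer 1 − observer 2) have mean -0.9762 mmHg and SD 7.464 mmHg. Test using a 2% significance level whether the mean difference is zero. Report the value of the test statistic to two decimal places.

H0: μ_d = 0; H1: μ_d ≠ 0 (paired t-test on the differences, two-sided).
t = d̄/(s_d/√n) = -0.9762/(7.464/√35) = -0.77
df = n − 1 = 34
Two-sided p-value ≈ 0.444
Since p ≈ 0.444 > α = 0.02, fail to reject H0; the evidence is not statistically significant.

-0.77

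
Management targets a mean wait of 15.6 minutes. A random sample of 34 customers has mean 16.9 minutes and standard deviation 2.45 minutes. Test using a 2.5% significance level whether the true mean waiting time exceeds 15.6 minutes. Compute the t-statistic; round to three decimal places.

H0: μ = 15.6; H1: μ > 15.6 (one-sample t-test, right-tailed).
t = (x̄ − μ₀)/(s/√n) = (16.9 − 15.6)/(2.45/√34) = 3.094
df = n − 1 = 33
p-value = P(T ≥ 3.094) ≈ 0.0020
Since p ≈ 0.0020 < α = 0.025, reject H0; the evidence is statistically significant.

3.094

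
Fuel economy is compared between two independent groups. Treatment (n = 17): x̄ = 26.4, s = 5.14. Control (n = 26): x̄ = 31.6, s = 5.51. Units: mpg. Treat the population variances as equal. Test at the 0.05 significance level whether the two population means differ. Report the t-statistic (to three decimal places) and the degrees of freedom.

t = -3.105, df = 41

Let group 1 = treatment, group 2 = control. H0: μ_1 = μ_2; H1: μ_1 ≠ μ_2 (two-sample pooled-variance t-test, two-sided).
s_p² = [(17−1)·5.14² + (26−1)·5.51²]/(17+26−2) = 28.8223
t = (26.4 − 31.6)/√[28.8223·(1/17 + 1/26)] = -3.105
df = n₁ + n₂ − 2 = 41
Two-sided p-value ≈ 0.003
Since p ≈ 0.003 < α = 0.05, reject H0; the evidence is statistically significant.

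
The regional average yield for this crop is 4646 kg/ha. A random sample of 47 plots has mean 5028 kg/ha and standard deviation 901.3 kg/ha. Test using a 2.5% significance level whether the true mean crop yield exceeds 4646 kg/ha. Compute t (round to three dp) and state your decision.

H0: μ = 4646; H1: μ > 4646 (one-sample t-test, right-tailed).
t = (x̄ − μ₀)/(s/√n) = (5028 − 4646)/(901.3/√47) = 2.906
df = n − 1 = 46
p-value = P(T ≥ 2.906) ≈ 0.0028
Since p ≈ 0.0028 < α = 0.025, reject H0; the data support H1.

t = 2.906; reject H0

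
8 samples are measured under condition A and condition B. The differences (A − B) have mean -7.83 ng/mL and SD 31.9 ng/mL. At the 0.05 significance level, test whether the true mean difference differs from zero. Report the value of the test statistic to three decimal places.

H0: μ_d = 0; H1: μ_d ≠ 0 (paired t-test on the differences, two-sided).
t = d̄/(s_d/√n) = -7.83/(31.9/√8) = -0.694
df = n − 1 = 7
Two-sided p-value ≈ 0.5099
Since p ≈ 0.5099 > α = 0.05, fail to reject H0; the data do not provide sufficient evidence against H0.

-0.694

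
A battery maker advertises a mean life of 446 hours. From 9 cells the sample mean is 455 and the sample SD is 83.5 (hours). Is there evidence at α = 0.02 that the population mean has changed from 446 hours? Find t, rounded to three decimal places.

H0: μ = 446; H1: μ ≠ 446 (one-sample t-test, two-sided).
t = (x̄ − μ₀)/(s/√n) = (455 − 446)/(83.5/√9) = 0.323
df = n − 1 = 8
Two-sided p-value ≈ 0.755
Since p ≈ 0.755 > α = 0.02, fail to reject H0; the evidence is not statistically significant.

0.323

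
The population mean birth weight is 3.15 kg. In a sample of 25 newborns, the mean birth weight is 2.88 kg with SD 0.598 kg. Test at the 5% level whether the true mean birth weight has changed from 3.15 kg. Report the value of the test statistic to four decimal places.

-2.2575

H0: μ = 3.15; H1: μ ≠ 3.15 (one-sample t-test, two-sided).
t = (x̄ − μ₀)/(s/√n) = (2.88 − 3.15)/(0.598/√25) = -2.2575
df = n − 1 = 24
Two-sided p-value ≈ 0.0333
Since p ≈ 0.0333 < α = 0.05, reject H0; the data support H1.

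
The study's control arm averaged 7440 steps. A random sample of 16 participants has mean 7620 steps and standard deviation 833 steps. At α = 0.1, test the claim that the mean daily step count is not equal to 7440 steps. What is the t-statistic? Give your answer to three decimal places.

0.864

H0: μ = 7440; H1: μ ≠ 7440 (one-sample t-test, two-sided).
t = (x̄ − μ₀)/(s/√n) = (7620 − 7440)/(833/√16) = 0.864
df = n − 1 = 15
Two-sided p-value ≈ 0.4010
Since p ≈ 0.4010 > α = 0.1, fail to reject H0; the evidence is not statistically significant.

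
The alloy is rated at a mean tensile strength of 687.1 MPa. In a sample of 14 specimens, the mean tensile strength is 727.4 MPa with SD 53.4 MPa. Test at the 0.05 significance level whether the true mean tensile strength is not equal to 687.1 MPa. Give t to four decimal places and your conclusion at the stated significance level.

t = 2.8238; reject H0

H0: μ = 687.1; H1: μ ≠ 687.1 (one-sample t-test, two-sided).
t = (x̄ − μ₀)/(s/√n) = (727.4 − 687.1)/(53.4/√14) = 2.8238
df = n − 1 = 13
Two-sided p-value ≈ 0.0144
Since p ≈ 0.0144 < α = 0.05, reject H0; the data support H1.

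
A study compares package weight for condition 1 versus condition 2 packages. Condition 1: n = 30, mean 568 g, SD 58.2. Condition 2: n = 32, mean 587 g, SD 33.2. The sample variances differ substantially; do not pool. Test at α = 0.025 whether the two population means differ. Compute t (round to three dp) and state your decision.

t = -1.565; fail to reject H0

Let group 1 = condition 1, group 2 = condition 2. H0: μ_1 = μ_2; H1: μ_1 ≠ μ_2 (Welch's two-sample t-test, two-sided).
t = (x̄_1 − x̄_2)/√(s_1²/n_1 + s_2²/n_2) = (568 − 587)/√(58.2²/30 + 33.2²/32) = -1.565
Welch–Satterthwaite df ≈ 45.44
Two-sided p-value ≈ 0.1245
Since p ≈ 0.1245 > α = 0.025, fail to reject H0; the evidence is not statistically significant.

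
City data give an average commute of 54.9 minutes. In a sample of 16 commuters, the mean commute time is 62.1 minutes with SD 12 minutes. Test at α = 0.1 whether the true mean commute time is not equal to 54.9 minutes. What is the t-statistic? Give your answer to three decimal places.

2.400

H0: μ = 54.9; H1: μ ≠ 54.9 (one-sample t-test, two-sided).
t = (x̄ − μ₀)/(s/√n) = (62.1 − 54.9)/(12/√16) = 2.400
df = n − 1 = 15
Two-sided p-value ≈ 0.0298
Since p ≈ 0.0298 < α = 0.1, reject H0; the data support H1.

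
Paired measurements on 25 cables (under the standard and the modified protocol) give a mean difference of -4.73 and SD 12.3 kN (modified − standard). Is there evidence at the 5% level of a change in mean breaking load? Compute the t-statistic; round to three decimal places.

H0: μ_d = 0; H1: μ_d ≠ 0 (paired t-test on the differences, two-sided).
t = d̄/(s_d/√n) = -4.73/(12.3/√25) = -1.923
df = n − 1 = 24
Two-sided p-value ≈ 0.0665
Since p ≈ 0.0665 > α = 0.05, fail to reject H0; the evidence is not statistically significant.

-1.923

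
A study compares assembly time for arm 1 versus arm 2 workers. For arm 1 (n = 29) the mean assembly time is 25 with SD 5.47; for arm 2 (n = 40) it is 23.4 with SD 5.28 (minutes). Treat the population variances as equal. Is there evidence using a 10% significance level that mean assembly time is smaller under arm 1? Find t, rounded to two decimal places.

1.22

Let group 1 = arm 1, group 2 = arm 2. H0: μ_1 = μ_2; H1: μ_1 < μ_2 (two-sample pooled-variance t-test, left-tailed).
s_p² = [(29−1)·5.47² + (40−1)·5.28²]/(29+40−2) = 28.732
t = (25 − 23.4)/√[28.732·(1/29 + 1/40)] = 1.22
df = n₁ + n₂ − 2 = 67
p-value = P(T ≤ 1.22) ≈ 0.8874
Since p ≈ 0.8874 > α = 0.1, fail to reject H0; the evidence is not statistically significant.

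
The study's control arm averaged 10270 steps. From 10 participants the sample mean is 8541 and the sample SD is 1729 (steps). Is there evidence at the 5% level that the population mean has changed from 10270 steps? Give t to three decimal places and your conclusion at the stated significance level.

H0: μ = 10270; H1: μ ≠ 10270 (one-sample t-test, two-sided).
t = (x̄ − μ₀)/(s/√n) = (8541 − 10270)/(1729/√10) = -3.162
df = n − 1 = 9
Two-sided p-value ≈ 0.0115
Since p ≈ 0.0115 < α = 0.05, reject H0; the data support H1.

t = -3.162; reject H0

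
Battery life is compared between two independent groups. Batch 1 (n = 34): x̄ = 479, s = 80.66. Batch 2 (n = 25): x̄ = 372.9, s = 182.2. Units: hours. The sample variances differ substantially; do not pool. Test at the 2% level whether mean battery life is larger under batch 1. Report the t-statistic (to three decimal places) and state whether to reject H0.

t = 2.722; reject H0

Let group 1 = batch 1, group 2 = batch 2. H0: μ_1 = μ_2; H1: μ_1 > μ_2 (Welch's two-sample t-test, right-tailed).
t = (x̄_1 − x̄_2)/√(s_1²/n_1 + s_2²/n_2) = (479 − 372.9)/√(80.66²/34 + 182.2²/25) = 2.722
Welch–Satterthwaite df ≈ 30.95
p-value = P(T ≥ 2.722) ≈ 0.005
Since p ≈ 0.005 < α = 0.02, reject H0; the data support H1.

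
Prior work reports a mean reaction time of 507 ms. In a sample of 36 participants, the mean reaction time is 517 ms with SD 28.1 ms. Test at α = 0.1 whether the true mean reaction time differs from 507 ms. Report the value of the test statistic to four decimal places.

2.1352

H0: μ = 507; H1: μ ≠ 507 (one-sample t-test, two-sided).
t = (x̄ − μ₀)/(s/√n) = (517 − 507)/(28.1/√36) = 2.1352
df = n − 1 = 35
Two-sided p-value ≈ 0.040
Since p ≈ 0.040 < α = 0.1, reject H0; the evidence is statistically significant.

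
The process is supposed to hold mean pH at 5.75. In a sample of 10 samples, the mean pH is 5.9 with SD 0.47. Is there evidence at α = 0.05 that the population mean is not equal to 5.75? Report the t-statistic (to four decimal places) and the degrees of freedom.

H0: μ = 5.75; H1: μ ≠ 5.75 (one-sample t-test, two-sided).
t = (x̄ − μ₀)/(s/√n) = (5.9 − 5.75)/(0.47/√10) = 1.0092
df = n − 1 = 9
Two-sided p-value ≈ 0.3392
Since p ≈ 0.3392 > α = 0.05, fail to reject H0; the data do not provide sufficient evidence against H0.

t = 1.0092, df = 9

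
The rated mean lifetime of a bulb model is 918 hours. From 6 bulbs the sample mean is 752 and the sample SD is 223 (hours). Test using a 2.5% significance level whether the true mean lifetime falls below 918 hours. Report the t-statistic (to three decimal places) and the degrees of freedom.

t = -1.823, df = 5

H0: μ = 918; H1: μ < 918 (one-sample t-test, left-tailed).
t = (x̄ − μ₀)/(s/√n) = (752 − 918)/(223/√6) = -1.823
df = n − 1 = 5
p-value = P(T ≤ -1.823) ≈ 0.064
Since p ≈ 0.064 > α = 0.025, fail to reject H0; the evidence is not statistically significant.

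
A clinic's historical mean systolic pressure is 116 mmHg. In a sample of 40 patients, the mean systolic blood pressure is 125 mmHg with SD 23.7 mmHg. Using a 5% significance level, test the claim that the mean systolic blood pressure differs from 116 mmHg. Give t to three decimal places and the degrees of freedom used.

t = 2.402, df = 39

H0: μ = 116; H1: μ ≠ 116 (one-sample t-test, two-sided).
t = (x̄ − μ₀)/(s/√n) = (125 − 116)/(23.7/√40) = 2.402
df = n − 1 = 39
Two-sided p-value ≈ 0.0212
Since p ≈ 0.0212 < α = 0.05, reject H0; the evidence is statistically significant.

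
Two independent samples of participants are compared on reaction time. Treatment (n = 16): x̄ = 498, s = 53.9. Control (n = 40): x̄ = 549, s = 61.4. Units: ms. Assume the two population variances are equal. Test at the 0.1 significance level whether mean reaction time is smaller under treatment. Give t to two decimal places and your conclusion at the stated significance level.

t = -2.90; reject H0

Let group 1 = treatment, group 2 = control. H0: μ_1 = μ_2; H1: μ_1 < μ_2 (two-sample pooled-variance t-test, left-tailed).
s_p² = [(16−1)·53.9² + (40−1)·61.4²]/(16+40−2) = 3529.75
t = (498 − 549)/√[3529.75·(1/16 + 1/40)] = -2.90
df = n₁ + n₂ − 2 = 54
p-value = P(T ≤ -2.90) ≈ 0.003
Since p ≈ 0.003 < α = 0.1, reject H0; the data support H1.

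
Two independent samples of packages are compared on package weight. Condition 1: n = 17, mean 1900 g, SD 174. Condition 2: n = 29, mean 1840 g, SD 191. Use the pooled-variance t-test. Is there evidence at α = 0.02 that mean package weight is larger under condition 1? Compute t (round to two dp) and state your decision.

t = 1.06; fail to reject H0

Let group 1 = condition 1, group 2 = condition 2. H0: μ_1 = μ_2; H1: μ_1 > μ_2 (two-sample pooled-variance t-test, right-tailed).
s_p² = [(17−1)·174² + (29−1)·191²]/(17+29−2) = 34224.6
t = (1900 − 1840)/√[34224.6·(1/17 + 1/29)] = 1.06
df = n₁ + n₂ − 2 = 44
p-value = P(T ≥ 1.06) ≈ 0.1471
Since p ≈ 0.1471 > α = 0.02, fail to reject H0; the evidence is not statistically significant.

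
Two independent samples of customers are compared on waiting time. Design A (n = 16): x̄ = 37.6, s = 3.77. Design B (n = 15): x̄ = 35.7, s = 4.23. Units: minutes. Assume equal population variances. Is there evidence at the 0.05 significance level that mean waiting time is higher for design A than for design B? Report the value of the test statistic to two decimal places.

Let group 1 = design A, group 2 = design B. H0: μ_1 = μ_2; H1: μ_1 > μ_2 (two-sample pooled-variance t-test, right-tailed).
s_p² = [(16−1)·3.77² + (15−1)·4.23²]/(16+15−2) = 15.9895
t = (37.6 − 35.7)/√[15.9895·(1/16 + 1/15)] = 1.32
df = n₁ + n₂ − 2 = 29
p-value = P(T ≥ 1.32) ≈ 0.0982
Since p ≈ 0.0982 > α = 0.05, fail to reject H0; the data do not provide sufficient evidence against H0.

1.32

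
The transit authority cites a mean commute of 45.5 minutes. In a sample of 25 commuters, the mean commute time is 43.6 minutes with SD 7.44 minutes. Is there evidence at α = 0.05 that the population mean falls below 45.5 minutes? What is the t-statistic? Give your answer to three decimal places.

H0: μ = 45.5; H1: μ < 45.5 (one-sample t-test, left-tailed).
t = (x̄ − μ₀)/(s/√n) = (43.6 − 45.5)/(7.44/√25) = -1.277
df = n − 1 = 24
p-value = P(T ≤ -1.277) ≈ 0.107
Since p ≈ 0.107 > α = 0.05, fail to reject H0; the data do not provide sufficient evidence against H0.

-1.277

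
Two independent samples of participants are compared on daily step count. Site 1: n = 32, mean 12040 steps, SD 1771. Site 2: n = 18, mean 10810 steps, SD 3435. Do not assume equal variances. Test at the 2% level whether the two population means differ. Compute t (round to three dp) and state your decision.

t = 1.417; fail to reject H0

Let group 1 = site 1, group 2 = site 2. H0: μ_1 = μ_2; H1: μ_1 ≠ μ_2 (Welch's two-sample t-test, two-sided).
t = (x̄_1 − x̄_2)/√(s_1²/n_1 + s_2²/n_2) = (12040 − 10810)/√(1771²/32 + 3435²/18) = 1.417
Welch–Satterthwaite df ≈ 22.19
Two-sided p-value ≈ 0.1704
Since p ≈ 0.1704 > α = 0.02, fail to reject H0; the data do not provide sufficient evidence against H0.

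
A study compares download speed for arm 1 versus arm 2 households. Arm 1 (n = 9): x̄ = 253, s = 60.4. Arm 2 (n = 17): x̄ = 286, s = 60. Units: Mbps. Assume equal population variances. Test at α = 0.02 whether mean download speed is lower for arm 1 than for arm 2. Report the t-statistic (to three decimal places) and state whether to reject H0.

Let group 1 = arm 1, group 2 = arm 2. H0: μ_1 = μ_2; H1: μ_1 < μ_2 (two-sample pooled-variance t-test, left-tailed).
s_p² = [(9−1)·60.4² + (17−1)·60²]/(9+17−2) = 3616.05
t = (253 − 286)/√[3616.05·(1/9 + 1/17)] = -1.331
df = n₁ + n₂ − 2 = 24
p-value = P(T ≤ -1.331) ≈ 0.098
Since p ≈ 0.098 > α = 0.02, fail to reject H0; the evidence is not statistically significant.

t = -1.331; fail to reject H0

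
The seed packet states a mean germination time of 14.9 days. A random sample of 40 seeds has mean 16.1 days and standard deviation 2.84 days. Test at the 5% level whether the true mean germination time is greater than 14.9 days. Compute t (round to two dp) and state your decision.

t = 2.67; reject H0

H0: μ = 14.9; H1: μ > 14.9 (one-sample t-test, right-tailed).
t = (x̄ − μ₀)/(s/√n) = (16.1 − 14.9)/(2.84/√40) = 2.67
df = n − 1 = 39
p-value = P(T ≥ 2.67) ≈ 0.0055
Since p ≈ 0.0055 < α = 0.05, reject H0; the data support H1.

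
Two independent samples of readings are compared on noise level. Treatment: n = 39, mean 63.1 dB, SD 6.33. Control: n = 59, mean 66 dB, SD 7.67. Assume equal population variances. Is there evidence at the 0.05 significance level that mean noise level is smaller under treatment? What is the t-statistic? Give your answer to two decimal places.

-1.96

Let group 1 = treatment, group 2 = control. H0: μ_1 = μ_2; H1: μ_1 < μ_2 (two-sample pooled-variance t-test, left-tailed).
s_p² = [(39−1)·6.33² + (59−1)·7.67²]/(39+59−2) = 51.4031
t = (63.1 − 66)/√[51.4031·(1/39 + 1/59)] = -1.96
df = n₁ + n₂ − 2 = 96
p-value = P(T ≤ -1.96) ≈ 0.026
Since p ≈ 0.026 < α = 0.05, reject H0; the evidence is statistically significant.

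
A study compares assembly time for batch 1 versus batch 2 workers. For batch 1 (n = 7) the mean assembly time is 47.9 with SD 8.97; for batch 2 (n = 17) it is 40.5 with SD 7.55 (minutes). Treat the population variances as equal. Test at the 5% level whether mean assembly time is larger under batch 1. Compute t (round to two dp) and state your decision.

Let group 1 = batch 1, group 2 = batch 2. H0: μ_1 = μ_2; H1: μ_1 > μ_2 (two-sample pooled-variance t-test, right-tailed).
s_p² = [(7−1)·8.97² + (17−1)·7.55²]/(7+17−2) = 63.4002
t = (47.9 − 40.5)/√[63.4002·(1/7 + 1/17)] = 2.07
df = n₁ + n₂ − 2 = 22
p-value = P(T ≥ 2.07) ≈ 0.0252
Since p ≈ 0.0252 < α = 0.05, reject H0; the data support H1.

t = 2.07; reject H0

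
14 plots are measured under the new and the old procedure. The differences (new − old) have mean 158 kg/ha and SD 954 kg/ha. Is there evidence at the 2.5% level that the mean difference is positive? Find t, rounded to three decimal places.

0.620

H0: μ_d = 0; H1: μ_d > 0 (paired t-test on the differences, right-tailed).
t = d̄/(s_d/√n) = 158/(954/√14) = 0.620
df = n − 1 = 13
p-value = P(T ≥ 0.620) ≈ 0.273
Since p ≈ 0.273 > α = 0.025, fail to reject H0; the data do not provide sufficient evidence against H0.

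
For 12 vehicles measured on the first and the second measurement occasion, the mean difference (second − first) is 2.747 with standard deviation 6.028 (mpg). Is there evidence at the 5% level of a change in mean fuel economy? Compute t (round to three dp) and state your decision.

H0: μ_d = 0; H1: μ_d ≠ 0 (paired t-test on the differences, two-sided).
t = d̄/(s_d/√n) = 2.747/(6.028/√12) = 1.579
df = n − 1 = 11
Two-sided p-value ≈ 0.1427
Since p ≈ 0.1427 > α = 0.05, fail to reject H0; the data do not provide sufficient evidence against H0.

t = 1.579; fail to reject H0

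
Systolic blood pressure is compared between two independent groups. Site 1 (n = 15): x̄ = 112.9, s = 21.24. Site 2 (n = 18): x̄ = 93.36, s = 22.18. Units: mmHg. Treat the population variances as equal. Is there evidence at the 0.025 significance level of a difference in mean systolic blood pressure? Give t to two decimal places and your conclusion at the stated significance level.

Let group 1 = site 1, group 2 = site 2. H0: μ_1 = μ_2; H1: μ_1 ≠ μ_2 (two-sample pooled-variance t-test, two-sided).
s_p² = [(15−1)·21.24² + (18−1)·22.18²]/(15+18−2) = 473.52
t = (112.9 − 93.36)/√[473.52·(1/15 + 1/18)] = 2.57
df = n₁ + n₂ − 2 = 31
Two-sided p-value ≈ 0.015
Since p ≈ 0.015 < α = 0.025, reject H0; the data support H1.

t = 2.57; reject H0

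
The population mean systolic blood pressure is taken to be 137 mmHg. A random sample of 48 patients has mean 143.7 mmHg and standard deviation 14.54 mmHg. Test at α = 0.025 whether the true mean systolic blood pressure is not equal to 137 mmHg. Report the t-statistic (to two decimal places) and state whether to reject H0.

H0: μ = 137; H1: μ ≠ 137 (one-sample t-test, two-sided).
t = (x̄ − μ₀)/(s/√n) = (143.7 − 137)/(14.54/√48) = 3.19
df = n − 1 = 47
Two-sided p-value ≈ 0.003
Since p ≈ 0.003 < α = 0.025, reject H0; the data support H1.

t = 3.19; reject H0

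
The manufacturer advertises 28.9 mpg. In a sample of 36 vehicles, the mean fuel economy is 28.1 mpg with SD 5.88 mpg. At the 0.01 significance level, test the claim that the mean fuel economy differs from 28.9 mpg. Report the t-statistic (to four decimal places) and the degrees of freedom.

t = -0.8163, df = 35

H0: μ = 28.9; H1: μ ≠ 28.9 (one-sample t-test, two-sided).
t = (x̄ − μ₀)/(s/√n) = (28.1 − 28.9)/(5.88/√36) = -0.8163
df = n − 1 = 35
Two-sided p-value ≈ 0.420
Since p ≈ 0.420 > α = 0.01, fail to reject H0; the data do not provide sufficient evidence against H0.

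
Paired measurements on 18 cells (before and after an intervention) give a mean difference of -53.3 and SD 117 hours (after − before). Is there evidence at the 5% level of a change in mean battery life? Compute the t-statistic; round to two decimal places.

-1.93

H0: μ_d = 0; H1: μ_d ≠ 0 (paired t-test on the differences, two-sided).
t = d̄/(s_d/√n) = -53.3/(117/√18) = -1.93
df = n − 1 = 17
Two-sided p-value ≈ 0.0701
Since p ≈ 0.0701 > α = 0.05, fail to reject H0; the evidence is not statistically significant.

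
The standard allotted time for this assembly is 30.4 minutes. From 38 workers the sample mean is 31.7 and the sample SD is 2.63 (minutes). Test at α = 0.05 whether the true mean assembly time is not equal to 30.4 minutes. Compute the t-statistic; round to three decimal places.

H0: μ = 30.4; H1: μ ≠ 30.4 (one-sample t-test, two-sided).
t = (x̄ − μ₀)/(s/√n) = (31.7 − 30.4)/(2.63/√38) = 3.047
df = n − 1 = 37
Two-sided p-value ≈ 0.0042
Since p ≈ 0.0042 < α = 0.05, reject H0; the evidence is statistically significant.

3.047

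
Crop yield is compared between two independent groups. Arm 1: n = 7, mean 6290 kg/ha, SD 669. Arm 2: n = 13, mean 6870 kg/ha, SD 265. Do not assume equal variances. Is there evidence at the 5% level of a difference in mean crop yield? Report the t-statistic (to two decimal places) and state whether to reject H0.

Let group 1 = arm 1, group 2 = arm 2. H0: μ_1 = μ_2; H1: μ_1 ≠ μ_2 (Welch's two-sample t-test, two-sided).
t = (x̄_1 − x̄_2)/√(s_1²/n_1 + s_2²/n_2) = (6290 − 6870)/√(669²/7 + 265²/13) = -2.20
Welch–Satterthwaite df ≈ 7.03
Two-sided p-value ≈ 0.0633
Since p ≈ 0.0633 > α = 0.05, fail to reject H0; the data do not provide sufficient evidence against H0.

t = -2.20; fail to reject H0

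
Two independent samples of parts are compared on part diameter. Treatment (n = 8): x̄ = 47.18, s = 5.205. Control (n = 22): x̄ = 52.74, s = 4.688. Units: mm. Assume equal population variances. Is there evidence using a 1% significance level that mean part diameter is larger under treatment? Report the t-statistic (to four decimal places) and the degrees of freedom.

Let group 1 = treatment, group 2 = control. H0: μ_1 = μ_2; H1: μ_1 > μ_2 (two-sample pooled-variance t-test, right-tailed).
s_p² = [(8−1)·5.205² + (22−1)·4.688²]/(8+22−2) = 23.256
t = (47.18 − 52.74)/√[23.256·(1/8 + 1/22)] = -2.7926
df = n₁ + n₂ − 2 = 28
p-value = P(T ≥ -2.7926) ≈ 0.995
Since p ≈ 0.995 > α = 0.01, fail to reject H0; the evidence is not statistically significant.

t = -2.7926, df = 28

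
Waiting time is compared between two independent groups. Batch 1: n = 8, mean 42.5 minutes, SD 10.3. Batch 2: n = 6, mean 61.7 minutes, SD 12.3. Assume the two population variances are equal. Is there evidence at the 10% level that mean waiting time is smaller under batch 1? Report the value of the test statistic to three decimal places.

-3.181

Let group 1 = batch 1, group 2 = batch 2. H0: μ_1 = μ_2; H1: μ_1 < μ_2 (two-sample pooled-variance t-test, left-tailed).
s_p² = [(8−1)·10.3² + (6−1)·12.3²]/(8+6−2) = 124.923
t = (42.5 − 61.7)/√[124.923·(1/8 + 1/6)] = -3.181
df = n₁ + n₂ − 2 = 12
p-value = P(T ≤ -3.181) ≈ 0.0040
Since p ≈ 0.0040 < α = 0.1, reject H0; the evidence is statistically significant.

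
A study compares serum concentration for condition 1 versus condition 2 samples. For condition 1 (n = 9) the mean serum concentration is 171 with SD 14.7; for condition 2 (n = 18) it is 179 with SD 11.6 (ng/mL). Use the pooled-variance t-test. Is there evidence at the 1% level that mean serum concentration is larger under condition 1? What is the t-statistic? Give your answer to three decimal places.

-1.546

Let group 1 = condition 1, group 2 = condition 2. H0: μ_1 = μ_2; H1: μ_1 > μ_2 (two-sample pooled-variance t-test, right-tailed).
s_p² = [(9−1)·14.7² + (18−1)·11.6²]/(9+18−2) = 160.65
t = (171 − 179)/√[160.65·(1/9 + 1/18)] = -1.546
df = n₁ + n₂ − 2 = 25
p-value = P(T ≥ -1.546) ≈ 0.933
Since p ≈ 0.933 > α = 0.01, fail to reject H0; the evidence is not statistically significant.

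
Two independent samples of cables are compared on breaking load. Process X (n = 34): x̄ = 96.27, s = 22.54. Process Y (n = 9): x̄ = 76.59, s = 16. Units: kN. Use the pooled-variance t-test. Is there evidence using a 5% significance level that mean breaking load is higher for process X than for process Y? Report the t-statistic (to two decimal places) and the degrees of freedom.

Let group 1 = process X, group 2 = process Y. H0: μ_1 = μ_2; H1: μ_1 > μ_2 (two-sample pooled-variance t-test, right-tailed).
s_p² = [(34−1)·22.54² + (9−1)·16²]/(34+9−2) = 458.871
t = (96.27 − 76.59)/√[458.871·(1/34 + 1/9)] = 2.45
df = n₁ + n₂ − 2 = 41
p-value = P(T ≥ 2.45) ≈ 0.0093
Since p ≈ 0.0093 < α = 0.05, reject H0; the evidence is statistically significant.

t = 2.45, df = 41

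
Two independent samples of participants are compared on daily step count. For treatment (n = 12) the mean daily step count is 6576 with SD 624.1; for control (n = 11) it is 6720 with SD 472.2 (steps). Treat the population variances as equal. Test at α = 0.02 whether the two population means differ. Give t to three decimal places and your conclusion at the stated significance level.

t = -0.619; fail to reject H0

Let group 1 = treatment, group 2 = control. H0: μ_1 = μ_2; H1: μ_1 ≠ μ_2 (two-sample pooled-variance t-test, two-sided).
s_p² = [(12−1)·624.1² + (11−1)·472.2²]/(12+11−2) = 310202
t = (6576 − 6720)/√[310202·(1/12 + 1/11)] = -0.619
df = n₁ + n₂ − 2 = 21
Two-sided p-value ≈ 0.5423
Since p ≈ 0.5423 > α = 0.02, fail to reject H0; the evidence is not statistically significant.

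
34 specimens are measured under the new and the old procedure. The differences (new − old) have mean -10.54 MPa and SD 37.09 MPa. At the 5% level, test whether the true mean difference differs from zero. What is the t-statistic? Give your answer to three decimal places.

-1.657

H0: μ_d = 0; H1: μ_d ≠ 0 (paired t-test on the differences, two-sided).
t = d̄/(s_d/√n) = -10.54/(37.09/√34) = -1.657
df = n − 1 = 33
Two-sided p-value ≈ 0.1070
Since p ≈ 0.1070 > α = 0.05, fail to reject H0; the evidence is not statistically significant.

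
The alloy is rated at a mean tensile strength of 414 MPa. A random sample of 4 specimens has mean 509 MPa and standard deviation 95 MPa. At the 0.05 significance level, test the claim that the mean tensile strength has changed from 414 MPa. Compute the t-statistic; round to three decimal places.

H0: μ = 414; H1: μ ≠ 414 (one-sample t-test, two-sided).
t = (x̄ − μ₀)/(s/√n) = (509 − 414)/(95/√4) = 2.000
df = n − 1 = 3
Two-sided p-value ≈ 0.139
Since p ≈ 0.139 > α = 0.05, fail to reject H0; the data do not provide sufficient evidence against H0.

2.000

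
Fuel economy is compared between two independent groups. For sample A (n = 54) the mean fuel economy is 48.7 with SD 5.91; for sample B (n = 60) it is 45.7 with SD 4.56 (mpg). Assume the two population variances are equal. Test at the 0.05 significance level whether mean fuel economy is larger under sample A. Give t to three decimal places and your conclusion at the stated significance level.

Let group 1 = sample A, group 2 = sample B. H0: μ_1 = μ_2; H1: μ_1 > μ_2 (two-sample pooled-variance t-test, right-tailed).
s_p² = [(54−1)·5.91² + (60−1)·4.56²]/(54+60−2) = 27.4822
t = (48.7 − 45.7)/√[27.4822·(1/54 + 1/60)] = 3.051
df = n₁ + n₂ − 2 = 112
p-value = P(T ≥ 3.051) ≈ 0.001
Since p ≈ 0.001 < α = 0.05, reject H0; the data support H1.

t = 3.051; reject H0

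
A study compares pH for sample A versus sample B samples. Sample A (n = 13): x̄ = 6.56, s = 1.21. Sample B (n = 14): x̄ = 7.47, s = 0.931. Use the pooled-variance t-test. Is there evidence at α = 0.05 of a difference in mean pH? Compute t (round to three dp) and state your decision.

Let group 1 = sample A, group 2 = sample B. H0: μ_1 = μ_2; H1: μ_1 ≠ μ_2 (two-sample pooled-variance t-test, two-sided).
s_p² = [(13−1)·1.21² + (14−1)·0.931²]/(13+14−2) = 1.15348
t = (6.56 − 7.47)/√[1.15348·(1/13 + 1/14)] = -2.200
df = n₁ + n₂ − 2 = 25
Two-sided p-value ≈ 0.0373
Since p ≈ 0.0373 < α = 0.05, reject H0; the evidence is statistically significant.

t = -2.200; reject H0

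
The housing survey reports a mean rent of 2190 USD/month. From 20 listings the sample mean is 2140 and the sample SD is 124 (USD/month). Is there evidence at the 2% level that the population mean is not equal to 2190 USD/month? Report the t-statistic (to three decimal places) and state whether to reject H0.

t = -1.803; fail to reject H0

H0: μ = 2190; H1: μ ≠ 2190 (one-sample t-test, two-sided).
t = (x̄ − μ₀)/(s/√n) = (2140 − 2190)/(124/√20) = -1.803
df = n − 1 = 19
Two-sided p-value ≈ 0.087
Since p ≈ 0.087 > α = 0.02, fail to reject H0; the evidence is not statistically significant.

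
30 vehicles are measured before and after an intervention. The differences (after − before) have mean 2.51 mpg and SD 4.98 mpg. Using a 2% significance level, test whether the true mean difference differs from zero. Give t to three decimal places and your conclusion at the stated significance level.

t = 2.761; reject H0

H0: μ_d = 0; H1: μ_d ≠ 0 (paired t-test on the differences, two-sided).
t = d̄/(s_d/√n) = 2.51/(4.98/√30) = 2.761
df = n − 1 = 29
Two-sided p-value ≈ 0.0099
Since p ≈ 0.0099 < α = 0.02, reject H0; the data support H1.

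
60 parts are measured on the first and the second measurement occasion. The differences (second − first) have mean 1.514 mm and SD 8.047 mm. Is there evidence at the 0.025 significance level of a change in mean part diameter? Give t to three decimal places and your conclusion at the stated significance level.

H0: μ_d = 0; H1: μ_d ≠ 0 (paired t-test on the differences, two-sided).
t = d̄/(s_d/√n) = 1.514/(8.047/√60) = 1.457
df = n − 1 = 59
Two-sided p-value ≈ 0.150
Since p ≈ 0.150 > α = 0.025, fail to reject H0; the evidence is not statistically significant.

t = 1.457; fail to reject H0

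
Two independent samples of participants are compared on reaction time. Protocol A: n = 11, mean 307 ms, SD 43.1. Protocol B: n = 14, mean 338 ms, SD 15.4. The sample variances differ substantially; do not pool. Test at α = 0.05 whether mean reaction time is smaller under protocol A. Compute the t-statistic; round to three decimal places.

Let group 1 = protocol A, group 2 = protocol B. H0: μ_1 = μ_2; H1: μ_1 < μ_2 (Welch's two-sample t-test, left-tailed).
t = (x̄_1 − x̄_2)/√(s_1²/n_1 + s_2²/n_2) = (307 − 338)/√(43.1²/11 + 15.4²/14) = -2.274
Welch–Satterthwaite df ≈ 12.01
p-value = P(T ≤ -2.274) ≈ 0.021
Since p ≈ 0.021 < α = 0.05, reject H0; the data support H1.

-2.274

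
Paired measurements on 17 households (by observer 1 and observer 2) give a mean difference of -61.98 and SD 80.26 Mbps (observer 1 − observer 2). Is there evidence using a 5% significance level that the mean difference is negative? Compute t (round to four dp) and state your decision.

H0: μ_d = 0; H1: μ_d < 0 (paired t-test on the differences, left-tailed).
t = d̄/(s_d/√n) = -61.98/(80.26/√17) = -3.1840
df = n − 1 = 16
p-value = P(T ≤ -3.1840) ≈ 0.0029
Since p ≈ 0.0029 < α = 0.05, reject H0; the evidence is statistically significant.

t = -3.1840; reject H0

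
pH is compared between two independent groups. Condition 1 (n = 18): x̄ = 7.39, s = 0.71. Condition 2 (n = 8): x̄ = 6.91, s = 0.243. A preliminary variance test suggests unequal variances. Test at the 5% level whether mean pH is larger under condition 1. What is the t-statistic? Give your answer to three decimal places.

Let group 1 = condition 1, group 2 = condition 2. H0: μ_1 = μ_2; H1: μ_1 > μ_2 (Welch's two-sample t-test, right-tailed).
t = (x̄_1 − x̄_2)/√(s_1²/n_1 + s_2²/n_2) = (7.39 − 6.91)/√(0.71²/18 + 0.243²/8) = 2.552
Welch–Satterthwaite df ≈ 23.22
p-value = P(T ≥ 2.552) ≈ 0.009
Since p ≈ 0.009 < α = 0.05, reject H0; the evidence is statistically significant.

2.552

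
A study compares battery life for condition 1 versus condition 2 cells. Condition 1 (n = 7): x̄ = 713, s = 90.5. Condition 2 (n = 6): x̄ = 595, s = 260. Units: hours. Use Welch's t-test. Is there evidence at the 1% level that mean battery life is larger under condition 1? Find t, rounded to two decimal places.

1.06

Let group 1 = condition 1, group 2 = condition 2. H0: μ_1 = μ_2; H1: μ_1 > μ_2 (Welch's two-sample t-test, right-tailed).
t = (x̄_1 − x̄_2)/√(s_1²/n_1 + s_2²/n_2) = (713 − 595)/√(90.5²/7 + 260²/6) = 1.06
Welch–Satterthwaite df ≈ 6.04
p-value = P(T ≥ 1.06) ≈ 0.1652
Since p ≈ 0.1652 > α = 0.01, fail to reject H0; the data do not provide sufficient evidence against H0.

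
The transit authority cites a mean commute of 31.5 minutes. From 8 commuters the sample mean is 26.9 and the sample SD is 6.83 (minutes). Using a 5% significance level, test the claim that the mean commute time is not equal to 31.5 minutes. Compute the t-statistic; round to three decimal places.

H0: μ = 31.5; H1: μ ≠ 31.5 (one-sample t-test, two-sided).
t = (x̄ − μ₀)/(s/√n) = (26.9 − 31.5)/(6.83/√8) = -1.905
df = n − 1 = 7
Two-sided p-value ≈ 0.0985
Since p ≈ 0.0985 > α = 0.05, fail to reject H0; the evidence is not statistically significant.

-1.905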